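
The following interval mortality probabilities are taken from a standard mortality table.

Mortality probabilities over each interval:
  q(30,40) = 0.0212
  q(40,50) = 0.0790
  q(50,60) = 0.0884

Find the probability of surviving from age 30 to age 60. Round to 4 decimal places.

The overall survival probability is (1 − 0.0212) × (1 − 0.0790) × (1 − 0.0884).
= 0.9788 × 0.9210 × 0.9116 = 0.821784.

0.8218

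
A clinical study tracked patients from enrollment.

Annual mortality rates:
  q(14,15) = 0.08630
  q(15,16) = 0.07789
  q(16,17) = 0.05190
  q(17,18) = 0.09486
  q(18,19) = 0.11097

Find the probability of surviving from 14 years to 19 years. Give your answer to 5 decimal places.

The overall survival probability is (1 − 0.08630) × (1 − 0.07789) × (1 − 0.05190) × (1 − 0.09486) × (1 − 0.11097).
= 0.91370 × 0.92211 × 0.94810 × 0.90514 × 0.88903 = 0.642795.

0.64280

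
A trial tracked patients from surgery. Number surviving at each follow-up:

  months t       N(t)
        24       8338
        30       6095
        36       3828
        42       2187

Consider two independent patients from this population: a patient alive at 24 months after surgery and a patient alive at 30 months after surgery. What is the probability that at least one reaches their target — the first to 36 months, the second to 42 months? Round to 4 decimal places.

0.6532

p₁ = N(36)/N(24) = 3828/8338 = 0.459103; p₂ = N(42)/N(30) = 2187/6095 = 0.358819.
P(at least one) = 1 − (1−p₁)(1−p₂) = 1 − 0.540897 × 0.641181 = 0.653187.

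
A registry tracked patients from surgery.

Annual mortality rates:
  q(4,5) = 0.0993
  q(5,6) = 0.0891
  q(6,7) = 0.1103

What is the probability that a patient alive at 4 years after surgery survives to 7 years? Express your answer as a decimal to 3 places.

The overall survival probability is (1 − 0.0993) × (1 − 0.0891) × (1 − 0.1103).
= 0.9007 × 0.9109 × 0.8897 = 0.729952.

0.730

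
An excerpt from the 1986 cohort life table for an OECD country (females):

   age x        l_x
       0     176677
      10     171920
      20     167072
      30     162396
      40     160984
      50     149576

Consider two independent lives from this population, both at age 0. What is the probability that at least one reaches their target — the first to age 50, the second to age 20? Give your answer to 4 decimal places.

0.9917

p₁ = l_50/l_0 = 149576/176677 = 0.846607; p₂ = l_20/l_0 = 167072/176677 = 0.945635.
P(at least one) = 1 − (1−p₁)(1−p₂) = 1 − 0.153393 × 0.054365 = 0.991661.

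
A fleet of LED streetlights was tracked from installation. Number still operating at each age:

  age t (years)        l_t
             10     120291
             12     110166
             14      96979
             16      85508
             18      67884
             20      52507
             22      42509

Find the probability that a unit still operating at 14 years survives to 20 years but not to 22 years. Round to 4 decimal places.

This is the probability of reaching 20 but not 22, conditional on being operational at 14: (l_20 − l_22) / l_14.
= (52507 − 42509) / 96979 = 9998 / 96979 = 0.103094.

0.1031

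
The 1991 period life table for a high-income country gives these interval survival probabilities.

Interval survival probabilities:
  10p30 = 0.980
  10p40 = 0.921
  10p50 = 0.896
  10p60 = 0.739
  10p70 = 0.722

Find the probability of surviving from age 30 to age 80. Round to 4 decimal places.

50p30 = 0.980 × 0.921 × 0.896 × 0.739 × 0.722.
= 0.431495.

0.4315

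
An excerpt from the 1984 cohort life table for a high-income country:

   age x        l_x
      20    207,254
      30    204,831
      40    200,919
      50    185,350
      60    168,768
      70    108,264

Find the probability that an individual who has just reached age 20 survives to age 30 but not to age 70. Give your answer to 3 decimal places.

0.466

This is the probability of reaching 30 but not 70, conditional on being alive at 20: (l_30 − l_70) / l_20.
= (204,831 − 108,264) / 207,254 = 96,567 / 207,254 = 0.465936.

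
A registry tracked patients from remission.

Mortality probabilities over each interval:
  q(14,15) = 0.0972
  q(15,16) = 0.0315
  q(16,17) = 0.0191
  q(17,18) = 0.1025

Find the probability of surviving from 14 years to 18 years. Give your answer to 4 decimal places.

0.7698

P(survive 14→18) = (1 − 0.0972) × (1 − 0.0315) × (1 − 0.0191) × (1 − 0.1025).
= 0.9028 × 0.9685 × 0.9809 × 0.8975 = 0.769751.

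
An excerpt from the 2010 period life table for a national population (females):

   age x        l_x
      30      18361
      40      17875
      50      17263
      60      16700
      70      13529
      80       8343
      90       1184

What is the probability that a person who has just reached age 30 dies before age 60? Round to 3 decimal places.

P(die before 60 | alive at 30) = 1 − l_60/l_30 = 1 − 16700/18361 = (1661)/18361 = 0.090463.

0.090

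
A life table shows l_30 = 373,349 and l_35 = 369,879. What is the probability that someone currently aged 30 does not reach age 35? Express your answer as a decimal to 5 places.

P(die before 35 | alive at 30) = 1 − l_35/l_30 = 1 − 369,879/373,349 = (3,470)/373,349 = 0.009294.

0.00929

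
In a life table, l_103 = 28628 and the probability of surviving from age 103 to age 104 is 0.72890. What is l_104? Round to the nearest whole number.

20867

l_104 = l_103 × p = 28628 × 0.72890 = 20867.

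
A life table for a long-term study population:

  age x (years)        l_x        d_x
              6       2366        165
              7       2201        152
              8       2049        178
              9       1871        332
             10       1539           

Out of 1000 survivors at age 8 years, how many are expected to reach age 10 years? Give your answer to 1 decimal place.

751.1

The relevant probability is 1539/2049 = 0.751098.
Expected number = 1000 × 0.751098 = 751.1.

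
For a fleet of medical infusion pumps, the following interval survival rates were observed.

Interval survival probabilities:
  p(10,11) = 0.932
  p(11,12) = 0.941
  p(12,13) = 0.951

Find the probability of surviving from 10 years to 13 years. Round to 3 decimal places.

0.834

Survival from 10 to 13 is the product of surviving each interval: 0.932 × 0.941 × 0.951.
= 0.834038.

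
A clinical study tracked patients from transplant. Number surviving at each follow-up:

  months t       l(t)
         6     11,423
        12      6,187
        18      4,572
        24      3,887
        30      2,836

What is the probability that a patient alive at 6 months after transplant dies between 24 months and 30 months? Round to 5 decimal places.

This is the probability of reaching 24 but not 30, conditional on being alive at 6: (l(24) − l(30)) / l(6).
= (3,887 − 2,836) / 11,423 = 1,051 / 11,423 = 0.092007.

0.09201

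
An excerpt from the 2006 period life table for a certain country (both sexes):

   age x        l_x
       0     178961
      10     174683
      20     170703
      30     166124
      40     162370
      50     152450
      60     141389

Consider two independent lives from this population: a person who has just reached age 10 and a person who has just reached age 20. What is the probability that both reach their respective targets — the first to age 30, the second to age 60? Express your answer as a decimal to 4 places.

0.7877

p₁ = l_30/l_10 = 166124/174683 = 0.951003; p₂ = l_60/l_20 = 141389/170703 = 0.828275.
P(both) = p₁ × p₂ = 0.951003 × 0.828275 = 0.787692.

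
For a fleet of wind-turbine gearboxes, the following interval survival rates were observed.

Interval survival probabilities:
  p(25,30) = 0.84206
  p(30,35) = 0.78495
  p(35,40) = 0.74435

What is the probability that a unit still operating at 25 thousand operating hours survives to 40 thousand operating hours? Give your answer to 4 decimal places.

The overall survival probability is 0.84206 × 0.78495 × 0.74435.
= 0.491997.

0.4920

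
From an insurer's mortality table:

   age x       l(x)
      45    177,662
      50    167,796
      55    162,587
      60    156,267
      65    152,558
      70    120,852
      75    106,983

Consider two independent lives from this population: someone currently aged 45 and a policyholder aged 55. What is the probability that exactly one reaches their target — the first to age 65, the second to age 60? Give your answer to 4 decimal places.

p₁ = l(65)/l(45) = 152,558/177,662 = 0.858698; p₂ = l(60)/l(55) = 156,267/162,587 = 0.961129.
P(exactly one) = p₁(1−p₂) + (1−p₁)p₂ = 0.033378 + 0.135809 = 0.169188.

0.1692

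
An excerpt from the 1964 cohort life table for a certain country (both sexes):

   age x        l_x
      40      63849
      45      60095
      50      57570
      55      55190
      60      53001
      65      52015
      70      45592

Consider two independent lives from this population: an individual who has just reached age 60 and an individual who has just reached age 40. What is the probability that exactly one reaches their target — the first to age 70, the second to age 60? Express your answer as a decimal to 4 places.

p₁ = l_70/l_60 = 45592/53001 = 0.860210; p₂ = l_60/l_40 = 53001/63849 = 0.830099.
P(exactly one) = p₁(1−p₂) + (1−p₁)p₂ = 0.146151 + 0.116040 = 0.262190.

0.2622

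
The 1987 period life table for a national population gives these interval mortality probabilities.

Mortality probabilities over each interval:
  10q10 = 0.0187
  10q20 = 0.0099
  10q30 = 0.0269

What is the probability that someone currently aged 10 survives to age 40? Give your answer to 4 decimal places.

Chaining the interval survival probabilities: (1 − 0.0187) × (1 − 0.0099) × (1 − 0.0269).
= 0.9813 × 0.9901 × 0.9731 = 0.945449.

0.9454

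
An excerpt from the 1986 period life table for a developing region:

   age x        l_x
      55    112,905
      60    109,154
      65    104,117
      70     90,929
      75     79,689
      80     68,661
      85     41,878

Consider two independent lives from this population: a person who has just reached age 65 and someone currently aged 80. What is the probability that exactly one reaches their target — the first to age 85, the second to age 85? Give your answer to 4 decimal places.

0.5215

p₁ = l_85/l_65 = 41,878/104,117 = 0.402221; p₂ = l_85/l_80 = 41,878/68,661 = 0.609924.
P(exactly one) = p₁(1−p₂) + (1−p₁)p₂ = 0.156897 + 0.364600 = 0.521497.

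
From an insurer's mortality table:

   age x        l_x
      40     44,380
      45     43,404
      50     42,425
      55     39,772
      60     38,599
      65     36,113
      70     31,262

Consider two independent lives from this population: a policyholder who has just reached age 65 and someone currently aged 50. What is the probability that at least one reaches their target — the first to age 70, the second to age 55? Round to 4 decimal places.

0.9916

p₁ = l_70/l_65 = 31,262/36,113 = 0.865672; p₂ = l_55/l_50 = 39,772/42,425 = 0.937466.
P(at least one) = 1 − (1−p₁)(1−p₂) = 1 − 0.134328 × 0.062534 = 0.991600.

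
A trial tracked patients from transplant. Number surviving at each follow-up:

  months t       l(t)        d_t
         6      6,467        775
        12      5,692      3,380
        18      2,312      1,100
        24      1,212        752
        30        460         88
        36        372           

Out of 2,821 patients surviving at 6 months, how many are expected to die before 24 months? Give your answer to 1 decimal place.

The relevant probability is 1 − 1,212/6,467 = 0.812587.
Expected number = 2,821 × 0.812587 = 2292.3.

2292.3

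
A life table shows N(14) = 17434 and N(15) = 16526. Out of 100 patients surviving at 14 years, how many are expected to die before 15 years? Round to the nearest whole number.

5

The relevant probability is 1 − 16526/17434 = 0.052082.
Expected number = 100 × 0.052082 = 5.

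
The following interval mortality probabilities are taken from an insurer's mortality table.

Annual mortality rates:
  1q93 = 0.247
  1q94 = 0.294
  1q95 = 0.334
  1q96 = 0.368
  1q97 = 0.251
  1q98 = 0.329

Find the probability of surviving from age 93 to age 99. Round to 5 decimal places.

0.11246

Survival from 93 to 99 is the product of surviving each interval: (1 − 0.247) × (1 − 0.294) × (1 − 0.334) × (1 − 0.368) × (1 − 0.251) × (1 − 0.329).
= 0.753 × 0.706 × 0.666 × 0.632 × 0.749 × 0.671 = 0.112459.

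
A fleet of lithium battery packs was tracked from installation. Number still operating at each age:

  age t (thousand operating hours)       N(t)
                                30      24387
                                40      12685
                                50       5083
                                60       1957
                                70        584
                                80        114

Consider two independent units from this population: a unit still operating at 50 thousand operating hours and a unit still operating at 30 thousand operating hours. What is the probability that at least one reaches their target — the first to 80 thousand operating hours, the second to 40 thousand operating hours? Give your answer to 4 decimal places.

0.5309

p₁ = N(80)/N(50) = 114/5083 = 0.022428; p₂ = N(40)/N(30) = 12685/24387 = 0.520154.
P(at least one) = 1 − (1−p₁)(1−p₂) = 1 − 0.977572 × 0.479846 = 0.530916.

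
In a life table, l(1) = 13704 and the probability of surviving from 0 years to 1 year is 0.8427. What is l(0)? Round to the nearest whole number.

l(0) = l(1) / p = 13704 / 0.8427 = 16262.

16262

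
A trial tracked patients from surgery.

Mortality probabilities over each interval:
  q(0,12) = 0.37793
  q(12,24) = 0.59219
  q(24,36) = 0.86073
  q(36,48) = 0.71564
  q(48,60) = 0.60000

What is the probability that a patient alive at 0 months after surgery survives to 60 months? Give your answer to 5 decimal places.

Chaining the interval survival probabilities: (1 − 0.37793) × (1 − 0.59219) × (1 − 0.86073) × (1 − 0.71564) × (1 − 0.60000).
= 0.62207 × 0.40781 × 0.13927 × 0.28436 × 0.40000 = 0.004019.

0.00402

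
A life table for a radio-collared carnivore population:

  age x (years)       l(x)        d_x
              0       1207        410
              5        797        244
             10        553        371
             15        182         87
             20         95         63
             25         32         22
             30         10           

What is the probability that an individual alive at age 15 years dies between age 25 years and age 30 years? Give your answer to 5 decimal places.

0.12088

This is the probability of reaching 25 but not 30, conditional on being alive at 15: (l(25) − l(30)) / l(15).
= (32 − 10) / 182 = 22 / 182 = 0.120879.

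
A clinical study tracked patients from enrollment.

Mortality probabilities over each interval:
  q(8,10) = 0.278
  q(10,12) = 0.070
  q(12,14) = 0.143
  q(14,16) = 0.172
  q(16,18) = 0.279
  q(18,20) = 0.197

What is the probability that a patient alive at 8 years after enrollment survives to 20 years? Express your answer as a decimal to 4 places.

0.2759

Chaining the interval survival probabilities: (1 − 0.278) × (1 − 0.070) × (1 − 0.143) × (1 − 0.172) × (1 − 0.279) × (1 − 0.197).
= 0.722 × 0.930 × 0.857 × 0.828 × 0.721 × 0.803 = 0.275856.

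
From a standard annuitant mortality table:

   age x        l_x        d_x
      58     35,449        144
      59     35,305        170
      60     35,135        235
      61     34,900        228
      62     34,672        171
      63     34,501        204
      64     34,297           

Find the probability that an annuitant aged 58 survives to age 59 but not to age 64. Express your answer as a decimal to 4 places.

0.0284

This is the probability of reaching 59 but not 64, conditional on being alive at 58: (l_59 − l_64) / l_58.
= (35,305 − 34,297) / 35,449 = 1,008 / 35,449 = 0.028435.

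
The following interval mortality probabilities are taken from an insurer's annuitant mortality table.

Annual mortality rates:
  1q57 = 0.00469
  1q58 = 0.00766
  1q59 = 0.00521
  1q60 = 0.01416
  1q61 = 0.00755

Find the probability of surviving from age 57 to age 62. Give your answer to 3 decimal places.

0.961

Chaining the interval survival probabilities: (1 − 0.00469) × (1 − 0.00766) × (1 − 0.00521) × (1 − 0.01416) × (1 − 0.00755).
= 0.99531 × 0.99234 × 0.99479 × 0.98584 × 0.99245 = 0.961314.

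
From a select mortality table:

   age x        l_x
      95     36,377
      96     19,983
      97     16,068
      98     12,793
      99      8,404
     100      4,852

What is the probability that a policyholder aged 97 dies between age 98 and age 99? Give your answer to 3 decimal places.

0.273

We want 1|1q97 = (l_98 − l_99)/l_97.
This is the probability of reaching 98 but not 99, conditional on being alive at 97: (l_98 − l_99) / l_97.
= (12,793 − 8,404) / 16,068 = 4,389 / 16,068 = 0.273152.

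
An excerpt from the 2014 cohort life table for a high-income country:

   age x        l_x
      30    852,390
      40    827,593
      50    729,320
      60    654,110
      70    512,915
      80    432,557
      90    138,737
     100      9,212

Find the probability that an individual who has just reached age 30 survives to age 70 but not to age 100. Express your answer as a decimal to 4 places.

0.5909

This is the probability of reaching 70 but not 100, conditional on being alive at 30: (l_70 − l_100) / l_30.
= (512,915 − 9,212) / 852,390 = 503,703 / 852,390 = 0.590930.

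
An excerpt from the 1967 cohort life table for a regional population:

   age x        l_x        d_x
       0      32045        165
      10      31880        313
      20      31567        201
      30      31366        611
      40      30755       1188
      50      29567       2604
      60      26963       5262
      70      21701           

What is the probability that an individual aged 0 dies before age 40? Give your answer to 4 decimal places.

P(die before 40 | alive at 0) = 1 − l_40/l_0 = 1 − 30755/32045 = (1290)/32045 = 0.040256.

0.0403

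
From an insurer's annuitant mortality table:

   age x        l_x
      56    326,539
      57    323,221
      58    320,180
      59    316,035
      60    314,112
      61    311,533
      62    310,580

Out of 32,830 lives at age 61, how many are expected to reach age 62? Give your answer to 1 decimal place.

The relevant probability is 310,580/311,533 = 0.996941.
Expected number = 32,830 × 0.996941 = 32729.6.

32729.6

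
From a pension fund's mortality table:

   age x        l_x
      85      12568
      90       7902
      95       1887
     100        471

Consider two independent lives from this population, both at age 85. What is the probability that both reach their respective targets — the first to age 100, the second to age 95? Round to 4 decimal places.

0.0056

p₁ = l_100/l_85 = 471/12568 = 0.037476; p₂ = l_95/l_85 = 1887/12568 = 0.150143.
P(both) = p₁ × p₂ = 0.037476 × 0.150143 = 0.005627.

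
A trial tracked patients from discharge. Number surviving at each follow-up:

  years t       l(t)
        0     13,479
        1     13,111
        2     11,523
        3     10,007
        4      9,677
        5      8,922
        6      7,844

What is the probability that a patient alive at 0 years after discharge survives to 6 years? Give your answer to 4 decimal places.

The conditional survival probability is l(6)/l(0) = 7,844/13,479 = 0.581942.

0.5819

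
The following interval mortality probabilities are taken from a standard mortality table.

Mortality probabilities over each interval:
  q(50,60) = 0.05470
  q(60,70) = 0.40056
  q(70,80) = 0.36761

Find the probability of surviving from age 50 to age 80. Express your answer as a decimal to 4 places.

0.3583

The overall survival probability is (1 − 0.05470) × (1 − 0.40056) × (1 − 0.36761).
= 0.94530 × 0.59944 × 0.63239 = 0.358344.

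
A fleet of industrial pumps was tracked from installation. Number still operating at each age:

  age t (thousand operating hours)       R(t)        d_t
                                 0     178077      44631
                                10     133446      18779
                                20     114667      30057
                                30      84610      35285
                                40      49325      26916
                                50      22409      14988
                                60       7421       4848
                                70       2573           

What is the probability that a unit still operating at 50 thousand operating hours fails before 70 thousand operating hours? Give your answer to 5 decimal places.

P(fail before 70 | operational at 50) = 1 − R(70)/R(50) = 1 − 2573/22409 = (19836)/22409 = 0.885180.

0.88518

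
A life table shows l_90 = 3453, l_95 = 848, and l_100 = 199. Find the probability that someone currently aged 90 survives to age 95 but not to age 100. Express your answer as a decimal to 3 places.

We want 5|5q90 = (l_95 − l_100)/l_90.
This is the probability of reaching 95 but not 100, conditional on being alive at 90: (l_95 − l_100) / l_90.
= (848 − 199) / 3453 = 649 / 3453 = 0.187953.

0.188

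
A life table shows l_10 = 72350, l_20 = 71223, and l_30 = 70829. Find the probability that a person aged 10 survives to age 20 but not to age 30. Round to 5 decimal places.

0.00545

We want 10|10q10 = (l_20 − l_30)/l_10.
This is the probability of reaching 20 but not 30, conditional on being alive at 10: (l_20 − l_30) / l_10.
= (71223 − 70829) / 72350 = 394 / 72350 = 0.005446.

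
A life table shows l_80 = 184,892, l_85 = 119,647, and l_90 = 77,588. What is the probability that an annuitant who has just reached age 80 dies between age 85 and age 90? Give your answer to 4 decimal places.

We want 5|5q80 = (l_85 − l_90)/l_80.
This is the probability of reaching 85 but not 90, conditional on being alive at 80: (l_85 − l_90) / l_80.
= (119,647 − 77,588) / 184,892 = 42,059 / 184,892 = 0.227479.

0.2275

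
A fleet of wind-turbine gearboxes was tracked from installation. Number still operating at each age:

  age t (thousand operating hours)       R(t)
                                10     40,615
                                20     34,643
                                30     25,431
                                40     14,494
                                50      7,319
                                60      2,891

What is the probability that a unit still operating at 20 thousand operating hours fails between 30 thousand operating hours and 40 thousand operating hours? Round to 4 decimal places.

0.3157

This is the probability of reaching 30 but not 40, conditional on being operational at 20: (R(30) − R(40)) / R(20).
= (25,431 − 14,494) / 34,643 = 10,937 / 34,643 = 0.315706.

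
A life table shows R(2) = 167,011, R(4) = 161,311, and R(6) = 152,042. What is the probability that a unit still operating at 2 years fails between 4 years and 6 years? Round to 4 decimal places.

This is the probability of reaching 4 but not 6, conditional on being operational at 2: (R(4) − R(6)) / R(2).
= (161,311 − 152,042) / 167,011 = 9,269 / 167,011 = 0.055499.

0.0555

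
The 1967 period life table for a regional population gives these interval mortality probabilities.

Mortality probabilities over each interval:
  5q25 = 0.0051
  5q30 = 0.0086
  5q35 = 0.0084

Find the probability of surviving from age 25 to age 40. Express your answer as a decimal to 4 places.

15p25 = (1 − 0.0051) × (1 − 0.0086) × (1 − 0.0084).
= 0.9949 × 0.9914 × 0.9916 = 0.978059.

0.9781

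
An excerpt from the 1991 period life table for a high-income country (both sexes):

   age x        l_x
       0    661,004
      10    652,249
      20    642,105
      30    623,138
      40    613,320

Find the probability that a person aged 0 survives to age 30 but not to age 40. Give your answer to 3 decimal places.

We want 30|10q0 = (l_30 − l_40)/l_0.
This is the probability of reaching 30 but not 40, conditional on being alive at 0: (l_30 − l_40) / l_0.
= (623,138 − 613,320) / 661,004 = 9,818 / 661,004 = 0.014853.

0.015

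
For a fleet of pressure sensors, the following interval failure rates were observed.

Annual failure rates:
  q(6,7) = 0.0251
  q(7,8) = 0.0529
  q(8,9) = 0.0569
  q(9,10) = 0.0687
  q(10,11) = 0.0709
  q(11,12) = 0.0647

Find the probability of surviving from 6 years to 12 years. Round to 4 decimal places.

The overall survival probability is (1 − 0.0251) × (1 − 0.0529) × (1 − 0.0569) × (1 − 0.0687) × (1 − 0.0709) × (1 − 0.0647).
= 0.9749 × 0.9471 × 0.9431 × 0.9313 × 0.9291 × 0.9353 = 0.704720.

0.7047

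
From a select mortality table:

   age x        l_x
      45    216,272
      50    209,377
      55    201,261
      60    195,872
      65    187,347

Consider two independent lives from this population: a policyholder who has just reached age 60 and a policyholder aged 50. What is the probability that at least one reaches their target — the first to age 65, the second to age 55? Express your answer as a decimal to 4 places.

p₁ = l_65/l_60 = 187,347/195,872 = 0.956477; p₂ = l_55/l_50 = 201,261/209,377 = 0.961237.
P(at least one) = 1 − (1−p₁)(1−p₂) = 1 − 0.043523 × 0.038763 = 0.998313.

0.9983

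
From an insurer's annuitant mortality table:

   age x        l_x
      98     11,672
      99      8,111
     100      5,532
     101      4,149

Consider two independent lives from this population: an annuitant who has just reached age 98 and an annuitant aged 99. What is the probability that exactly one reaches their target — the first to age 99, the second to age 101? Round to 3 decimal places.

0.496

p₁ = l_99/l_98 = 8,111/11,672 = 0.694911; p₂ = l_101/l_99 = 4,149/8,111 = 0.511528.
P(exactly one) = p₁(1−p₂) + (1−p₁)p₂ = 0.339445 + 0.156062 = 0.495506.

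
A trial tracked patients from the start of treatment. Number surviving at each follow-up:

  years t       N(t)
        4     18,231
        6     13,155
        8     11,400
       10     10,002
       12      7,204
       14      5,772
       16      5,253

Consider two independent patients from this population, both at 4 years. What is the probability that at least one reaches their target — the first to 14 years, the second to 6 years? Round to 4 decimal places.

p₁ = N(14)/N(4) = 5,772/18,231 = 0.316604; p₂ = N(6)/N(4) = 13,155/18,231 = 0.721573.
P(at least one) = 1 − (1−p₁)(1−p₂) = 1 − 0.683396 × 0.278427 = 0.809724.

0.8097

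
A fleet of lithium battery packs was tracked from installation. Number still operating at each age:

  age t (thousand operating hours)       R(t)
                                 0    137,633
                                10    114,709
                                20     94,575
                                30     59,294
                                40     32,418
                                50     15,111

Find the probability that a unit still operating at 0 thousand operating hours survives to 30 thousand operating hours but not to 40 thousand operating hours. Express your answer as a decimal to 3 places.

This is the probability of reaching 30 but not 40, conditional on being operational at 0: (R(30) − R(40)) / R(0).
= (59,294 − 32,418) / 137,633 = 26,876 / 137,633 = 0.195273.

0.195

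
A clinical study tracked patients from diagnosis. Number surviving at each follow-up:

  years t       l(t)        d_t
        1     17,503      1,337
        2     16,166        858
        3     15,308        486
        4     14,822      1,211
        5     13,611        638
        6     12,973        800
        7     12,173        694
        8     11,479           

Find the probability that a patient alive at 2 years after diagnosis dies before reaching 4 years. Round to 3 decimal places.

0.083

P(die before 4 | alive at 2) = 1 − l(4)/l(2) = 1 − 14,822/16,166 = (1,344)/16,166 = 0.083137.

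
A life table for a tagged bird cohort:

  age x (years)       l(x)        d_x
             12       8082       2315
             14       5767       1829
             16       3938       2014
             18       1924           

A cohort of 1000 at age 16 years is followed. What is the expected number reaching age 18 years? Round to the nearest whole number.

489

The relevant probability is 1924/3938 = 0.488573.
Expected number = 1000 × 0.488573 = 489.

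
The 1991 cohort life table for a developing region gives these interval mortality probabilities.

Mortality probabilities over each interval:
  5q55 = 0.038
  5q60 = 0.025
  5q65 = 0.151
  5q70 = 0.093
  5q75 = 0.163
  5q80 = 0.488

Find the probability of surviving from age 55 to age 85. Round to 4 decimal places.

0.3095

Chaining the interval survival probabilities: (1 − 0.038) × (1 − 0.025) × (1 − 0.151) × (1 − 0.093) × (1 − 0.163) × (1 − 0.488).
= 0.962 × 0.975 × 0.849 × 0.907 × 0.837 × 0.512 = 0.309521.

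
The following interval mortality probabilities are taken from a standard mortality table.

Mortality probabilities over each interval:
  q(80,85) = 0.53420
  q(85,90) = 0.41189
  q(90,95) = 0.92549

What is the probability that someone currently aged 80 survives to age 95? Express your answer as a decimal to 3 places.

Survival from 80 to 95 is the product of surviving each interval: (1 − 0.53420) × (1 − 0.41189) × (1 − 0.92549).
= 0.46580 × 0.58811 × 0.07451 = 0.020411.

0.020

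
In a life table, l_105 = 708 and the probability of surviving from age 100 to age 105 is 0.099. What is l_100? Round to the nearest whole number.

l_100 = l_105 / p = 708 / 0.099 = 7152.

7152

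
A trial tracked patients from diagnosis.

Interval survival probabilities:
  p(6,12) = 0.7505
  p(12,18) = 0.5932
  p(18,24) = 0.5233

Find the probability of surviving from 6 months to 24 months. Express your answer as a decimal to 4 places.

P(survive 6→24) = 0.7505 × 0.5932 × 0.5233.
= 0.232971.

0.2330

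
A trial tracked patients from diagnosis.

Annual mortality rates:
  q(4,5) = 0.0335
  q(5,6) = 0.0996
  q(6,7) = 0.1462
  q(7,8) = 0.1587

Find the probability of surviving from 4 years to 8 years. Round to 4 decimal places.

P(survive 4→8) = (1 − 0.0335) × (1 − 0.0996) × (1 − 0.1462) × (1 − 0.1587).
= 0.9665 × 0.9004 × 0.8538 × 0.8413 = 0.625093.

0.6251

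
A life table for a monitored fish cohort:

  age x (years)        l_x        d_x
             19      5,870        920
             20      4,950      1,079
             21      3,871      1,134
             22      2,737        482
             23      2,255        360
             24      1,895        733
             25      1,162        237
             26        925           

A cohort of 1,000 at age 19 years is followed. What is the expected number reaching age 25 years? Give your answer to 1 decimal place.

198.0

The relevant probability is 1,162/5,870 = 0.197956.
Expected number = 1,000 × 0.197956 = 198.0.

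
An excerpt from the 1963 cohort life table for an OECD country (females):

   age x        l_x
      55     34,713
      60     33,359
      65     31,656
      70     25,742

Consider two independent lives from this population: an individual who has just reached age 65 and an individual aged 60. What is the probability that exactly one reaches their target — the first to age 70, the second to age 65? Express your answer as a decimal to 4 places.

p₁ = l_70/l_65 = 25,742/31,656 = 0.813179; p₂ = l_65/l_60 = 31,656/33,359 = 0.948949.
P(exactly one) = p₁(1−p₂) + (1−p₁)p₂ = 0.041514 + 0.177284 = 0.218797.

0.2188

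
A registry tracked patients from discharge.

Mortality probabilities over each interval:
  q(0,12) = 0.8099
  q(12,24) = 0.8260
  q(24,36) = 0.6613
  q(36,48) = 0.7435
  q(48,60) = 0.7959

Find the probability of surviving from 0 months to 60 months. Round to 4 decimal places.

Chaining the interval survival probabilities: (1 − 0.8099) × (1 − 0.8260) × (1 − 0.6613) × (1 − 0.7435) × (1 − 0.7959).
= 0.1901 × 0.1740 × 0.3387 × 0.2565 × 0.2041 = 0.000587.

0.0006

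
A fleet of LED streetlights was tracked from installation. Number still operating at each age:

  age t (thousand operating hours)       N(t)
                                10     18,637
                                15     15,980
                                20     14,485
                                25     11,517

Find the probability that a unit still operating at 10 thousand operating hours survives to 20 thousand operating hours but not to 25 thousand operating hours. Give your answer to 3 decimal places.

This is the probability of reaching 20 but not 25, conditional on being operational at 10: (N(20) − N(25)) / N(10).
= (14,485 − 11,517) / 18,637 = 2,968 / 18,637 = 0.159253.

0.159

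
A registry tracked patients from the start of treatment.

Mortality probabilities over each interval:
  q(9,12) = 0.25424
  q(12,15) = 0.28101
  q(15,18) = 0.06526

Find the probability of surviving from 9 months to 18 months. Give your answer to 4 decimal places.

0.5012

P(survive 9→18) = (1 − 0.25424) × (1 − 0.28101) × (1 − 0.06526).
= 0.74576 × 0.71899 × 0.93474 = 0.501202.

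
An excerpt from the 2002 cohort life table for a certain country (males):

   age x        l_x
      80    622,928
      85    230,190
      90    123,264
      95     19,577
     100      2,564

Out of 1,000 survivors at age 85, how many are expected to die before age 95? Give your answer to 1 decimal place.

The relevant probability is 1 − 19,577/230,190 = 0.914953.
Expected number = 1,000 × 0.914953 = 915.0.

915.0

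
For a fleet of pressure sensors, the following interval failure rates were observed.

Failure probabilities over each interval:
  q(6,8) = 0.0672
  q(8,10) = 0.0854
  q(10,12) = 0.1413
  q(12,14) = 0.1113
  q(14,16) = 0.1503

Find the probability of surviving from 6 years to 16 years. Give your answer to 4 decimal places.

P(survive 6→16) = (1 − 0.0672) × (1 − 0.0854) × (1 − 0.1413) × (1 − 0.1113) × (1 − 0.1503).
= 0.9328 × 0.9146 × 0.8587 × 0.8887 × 0.8497 = 0.553200.

0.5532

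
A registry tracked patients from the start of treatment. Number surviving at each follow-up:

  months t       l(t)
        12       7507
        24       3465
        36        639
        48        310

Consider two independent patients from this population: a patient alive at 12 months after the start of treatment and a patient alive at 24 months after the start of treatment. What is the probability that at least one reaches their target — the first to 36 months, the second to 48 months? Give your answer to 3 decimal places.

p₁ = l(36)/l(12) = 639/7507 = 0.085121; p₂ = l(48)/l(24) = 310/3465 = 0.089466.
P(at least one) = 1 − (1−p₁)(1−p₂) = 1 − 0.914879 × 0.910534 = 0.166972.

0.167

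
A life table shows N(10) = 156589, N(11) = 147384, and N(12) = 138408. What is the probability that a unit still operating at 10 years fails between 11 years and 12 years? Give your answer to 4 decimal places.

This is the probability of reaching 11 but not 12, conditional on being operational at 10: (N(11) − N(12)) / N(10).
= (147384 − 138408) / 156589 = 8976 / 156589 = 0.057322.

0.0573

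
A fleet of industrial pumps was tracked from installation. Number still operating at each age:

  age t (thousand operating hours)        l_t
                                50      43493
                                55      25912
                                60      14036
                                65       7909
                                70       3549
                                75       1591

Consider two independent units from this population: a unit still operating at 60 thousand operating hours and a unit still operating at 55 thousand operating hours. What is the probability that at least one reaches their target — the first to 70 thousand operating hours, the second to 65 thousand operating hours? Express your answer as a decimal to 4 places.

0.4809

p₁ = l_70/l_60 = 3549/14036 = 0.252850; p₂ = l_65/l_55 = 7909/25912 = 0.305225.
P(at least one) = 1 − (1−p₁)(1−p₂) = 1 − 0.747150 × 0.694775 = 0.480899.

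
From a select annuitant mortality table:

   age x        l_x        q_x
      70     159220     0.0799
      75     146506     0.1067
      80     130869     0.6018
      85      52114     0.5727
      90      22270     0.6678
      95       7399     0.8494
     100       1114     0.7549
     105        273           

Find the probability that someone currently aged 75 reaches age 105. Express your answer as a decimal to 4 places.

We want 30p75 = l_105/l_75.
The conditional survival probability is l_105/l_75 = 273/146506 = 0.001863.

0.0019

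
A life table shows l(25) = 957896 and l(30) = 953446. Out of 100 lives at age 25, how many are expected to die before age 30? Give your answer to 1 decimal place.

The relevant probability is 1 − 953446/957896 = 0.004646.
Expected number = 100 × 0.004646 = 0.5.

0.5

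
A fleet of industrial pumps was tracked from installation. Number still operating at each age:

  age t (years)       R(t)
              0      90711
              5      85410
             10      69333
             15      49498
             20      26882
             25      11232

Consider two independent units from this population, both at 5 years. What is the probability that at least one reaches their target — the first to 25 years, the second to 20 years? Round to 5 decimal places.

p₁ = R(25)/R(5) = 11232/85410 = 0.131507; p₂ = R(20)/R(5) = 26882/85410 = 0.314741.
P(at least one) = 1 − (1−p₁)(1−p₂) = 1 − 0.868493 × 0.685259 = 0.404857.

0.40486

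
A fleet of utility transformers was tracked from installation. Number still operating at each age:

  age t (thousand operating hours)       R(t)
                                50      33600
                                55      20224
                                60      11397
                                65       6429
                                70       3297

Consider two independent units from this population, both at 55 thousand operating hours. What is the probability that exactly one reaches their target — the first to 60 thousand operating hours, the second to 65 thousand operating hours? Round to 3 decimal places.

p₁ = R(60)/R(55) = 11397/20224 = 0.563538; p₂ = R(65)/R(55) = 6429/20224 = 0.317890.
P(exactly one) = p₁(1−p₂) + (1−p₁)p₂ = 0.384395 + 0.138747 = 0.523142.

0.523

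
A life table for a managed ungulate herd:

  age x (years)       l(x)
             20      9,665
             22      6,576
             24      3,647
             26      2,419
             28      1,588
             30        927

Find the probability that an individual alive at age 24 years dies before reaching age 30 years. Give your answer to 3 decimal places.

0.746

P(die before 30 | alive at 24) = 1 − l(30)/l(24) = 1 − 927/3,647 = (2,720)/3,647 = 0.745818.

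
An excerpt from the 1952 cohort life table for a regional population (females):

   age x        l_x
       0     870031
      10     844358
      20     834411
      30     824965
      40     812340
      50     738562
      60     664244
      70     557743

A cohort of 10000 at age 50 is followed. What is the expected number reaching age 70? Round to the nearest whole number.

7552

The relevant probability is 557743/738562 = 0.755174.
Expected number = 10000 × 0.755174 = 7552.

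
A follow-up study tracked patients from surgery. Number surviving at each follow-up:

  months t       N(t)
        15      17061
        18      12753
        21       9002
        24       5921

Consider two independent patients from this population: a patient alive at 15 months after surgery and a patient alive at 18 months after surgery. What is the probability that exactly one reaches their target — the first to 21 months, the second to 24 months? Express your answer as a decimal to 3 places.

0.502

p₁ = N(21)/N(15) = 9002/17061 = 0.527636; p₂ = N(24)/N(18) = 5921/12753 = 0.464283.
P(exactly one) = p₁(1−p₂) + (1−p₁)p₂ = 0.282664 + 0.219311 = 0.501974.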